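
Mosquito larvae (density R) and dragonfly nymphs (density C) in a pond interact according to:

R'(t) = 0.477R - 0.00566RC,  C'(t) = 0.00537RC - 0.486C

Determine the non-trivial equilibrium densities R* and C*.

Set dC/dt = 0 with C > 0: 0.00537R - 0.486 = 0, so R* = 0.486/0.00537 = 90.5.
Set dR/dt = 0 with R > 0: 0.477 - 0.00566C = 0, so C* = 0.477/0.00566 = 84.3.

R* ≈ 90.5, C* ≈ 84.3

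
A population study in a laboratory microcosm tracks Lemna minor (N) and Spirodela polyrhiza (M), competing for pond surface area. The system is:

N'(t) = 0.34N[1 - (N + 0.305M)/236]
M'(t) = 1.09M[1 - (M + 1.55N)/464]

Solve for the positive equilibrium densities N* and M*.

Setting both brackets to zero gives the nullclines N + 0.305M = 236 and 1.55N + M = 464.
Substituting M = 464 - 1.55N into the first: N(1 - 0.305·1.55) = 236 - 0.305·464.
So N* = 94.5/0.527 = 179, and then M* = 464 - 1.55·179 = 186.

N* ≈ 179, M* ≈ 186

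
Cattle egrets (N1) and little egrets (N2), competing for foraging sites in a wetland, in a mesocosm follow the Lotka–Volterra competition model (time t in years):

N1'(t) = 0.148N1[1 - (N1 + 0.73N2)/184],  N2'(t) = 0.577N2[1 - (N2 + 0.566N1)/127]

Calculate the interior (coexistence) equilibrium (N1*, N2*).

N1* ≈ 156, N2* ≈ 38.9

Setting both brackets to zero gives the nullclines N1 + 0.73N2 = 184 and 0.566N1 + N2 = 127.
Substituting N2 = 127 - 0.566N1 into the first: N1(1 - 0.73·0.566) = 184 - 0.73·127.
So N1* = 91.3/0.587 = 156, and then N2* = 127 - 0.566·156 = 38.9.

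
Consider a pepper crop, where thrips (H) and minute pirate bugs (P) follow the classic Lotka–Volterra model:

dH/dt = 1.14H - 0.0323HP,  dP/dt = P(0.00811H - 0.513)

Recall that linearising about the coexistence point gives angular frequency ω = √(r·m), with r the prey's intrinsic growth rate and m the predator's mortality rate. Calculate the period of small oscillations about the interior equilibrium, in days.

Here r = 1.14 and m = 0.513, so r·m = 0.585.
ω = √0.585 = 0.765 per day, hence T = 2π/ω ≈ 8.22 days.

T ≈ 8.22 days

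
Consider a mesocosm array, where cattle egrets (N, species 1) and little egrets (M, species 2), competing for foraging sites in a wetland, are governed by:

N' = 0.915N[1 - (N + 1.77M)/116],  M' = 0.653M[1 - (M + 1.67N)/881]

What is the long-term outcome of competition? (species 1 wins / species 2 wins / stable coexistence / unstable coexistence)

species 2 excludes species 1

Compare the nullcline intercepts: K1/α12 = 116/1.77 = 65.5 < K2 = 881; K2/α21 = 881/1.67 = 528 > K1 = 116.
Since the inequalities point opposite ways, species 2 can invade but species 1 cannot.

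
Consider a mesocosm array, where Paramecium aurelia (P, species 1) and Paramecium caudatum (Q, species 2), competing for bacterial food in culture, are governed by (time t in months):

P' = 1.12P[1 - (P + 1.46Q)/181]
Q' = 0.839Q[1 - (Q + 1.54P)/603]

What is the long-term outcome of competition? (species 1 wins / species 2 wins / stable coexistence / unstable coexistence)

species 2 excludes species 1

Compare the nullcline intercepts: K1/α12 = 181/1.46 = 124 < K2 = 603; K2/α21 = 603/1.54 = 392 > K1 = 181.
Since the inequalities point opposite ways, species 2 can invade but species 1 cannot.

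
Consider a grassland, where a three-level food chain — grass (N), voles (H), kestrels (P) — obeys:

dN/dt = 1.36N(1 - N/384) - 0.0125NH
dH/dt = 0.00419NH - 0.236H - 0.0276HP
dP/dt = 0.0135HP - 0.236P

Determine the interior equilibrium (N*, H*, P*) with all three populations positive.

N* ≈ 322, H* ≈ 17.5, P* ≈ 40.4

From dP/dt = 0: 0.0135H* = 0.236, so H* = 17.5.
From dN/dt = 0: 1.36(1 - N*/384) = 0.0125·17.5, giving N* = 384·(1 - 0.161) = 322.
From dH/dt = 0: 0.00419·322 - 0.236 = 0.0276P*, so P* = 1.11/0.0276 = 40.4.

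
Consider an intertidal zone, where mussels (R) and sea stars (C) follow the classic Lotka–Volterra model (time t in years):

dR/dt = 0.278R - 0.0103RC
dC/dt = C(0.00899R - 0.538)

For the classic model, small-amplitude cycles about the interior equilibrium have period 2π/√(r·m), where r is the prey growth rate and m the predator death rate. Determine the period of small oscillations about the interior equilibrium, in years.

T ≈ 16.2 years

Here r = 0.278 and m = 0.538, so r·m = 0.15.
ω = √0.15 = 0.387 per year, hence T = 2π/ω ≈ 16.2 years.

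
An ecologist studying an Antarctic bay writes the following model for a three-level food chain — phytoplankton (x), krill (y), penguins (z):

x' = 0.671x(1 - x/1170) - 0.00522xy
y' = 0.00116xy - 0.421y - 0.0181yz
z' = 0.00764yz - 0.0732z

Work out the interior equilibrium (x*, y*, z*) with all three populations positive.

From dz/dt = 0: 0.00764y* = 0.0732, so y* = 9.58.
From dx/dt = 0: 0.671(1 - x*/1170) = 0.00522·9.58, giving x* = 1170·(1 - 0.0745) = 1080.
From dy/dt = 0: 0.00116·1080 - 0.421 = 0.0181z*, so z* = 0.835/0.0181 = 46.1.

x* ≈ 1080, y* ≈ 9.58, z* ≈ 46.1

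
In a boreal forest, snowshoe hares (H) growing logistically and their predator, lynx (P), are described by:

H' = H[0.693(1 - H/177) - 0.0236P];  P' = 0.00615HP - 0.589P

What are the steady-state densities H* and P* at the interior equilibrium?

From dP/dt = 0 with P > 0: 0.00615H* = 0.589, so H* = 95.8.
Substitute into dH/dt = 0: 0.693(1 - 95.8/177) = 0.0236P*.
The bracket is 0.459, giving P* = 0.318/0.0236 = 13.5.

H* ≈ 95.8, P* ≈ 13.5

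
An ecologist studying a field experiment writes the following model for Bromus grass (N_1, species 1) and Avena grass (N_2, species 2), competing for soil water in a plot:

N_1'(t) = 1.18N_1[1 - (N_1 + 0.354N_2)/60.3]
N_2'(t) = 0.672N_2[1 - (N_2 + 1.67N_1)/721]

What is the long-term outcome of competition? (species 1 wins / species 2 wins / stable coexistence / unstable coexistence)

species 2 excludes species 1

Compare the nullcline intercepts: K1/α12 = 60.3/0.354 = 170 < K2 = 721; K2/α21 = 721/1.67 = 432 > K1 = 60.3.
Since the inequalities point opposite ways, species 2 can invade but species 1 cannot.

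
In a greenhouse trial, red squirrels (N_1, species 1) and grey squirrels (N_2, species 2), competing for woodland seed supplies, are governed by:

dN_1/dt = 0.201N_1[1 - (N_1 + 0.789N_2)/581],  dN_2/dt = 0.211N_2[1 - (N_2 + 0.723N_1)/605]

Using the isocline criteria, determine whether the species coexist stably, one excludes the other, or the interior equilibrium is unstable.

Compare the nullcline intercepts: K1/α12 = 581/0.789 = 736 > K2 = 605; K2/α21 = 605/0.723 = 837 > K1 = 581.
Since both inequalities hold, each species can invade when rare, so the interior equilibrium is stable.

stable coexistence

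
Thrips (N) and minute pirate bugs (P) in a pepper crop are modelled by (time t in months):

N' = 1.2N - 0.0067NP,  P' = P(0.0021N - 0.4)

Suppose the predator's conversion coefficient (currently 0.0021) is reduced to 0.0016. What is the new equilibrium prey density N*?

N* ≈ 250

At the interior fixed point, setting dP/dt = 0 with P > 0 fixes N* = (predator death rate)/(NP coefficient) — independent of the other coefficients.
With the change, N* = 0.4/0.0016 = 250; it rises from 190.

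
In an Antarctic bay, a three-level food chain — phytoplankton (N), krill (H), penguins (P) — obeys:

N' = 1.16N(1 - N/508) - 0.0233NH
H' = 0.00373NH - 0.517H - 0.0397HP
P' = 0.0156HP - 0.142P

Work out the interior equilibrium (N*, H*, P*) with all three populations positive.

From dP/dt = 0: 0.0156H* = 0.142, so H* = 9.1.
From dN/dt = 0: 1.16(1 - N*/508) = 0.0233·9.1, giving N* = 508·(1 - 0.183) = 415.
From dH/dt = 0: 0.00373·415 - 0.517 = 0.0397P*, so P* = 1.03/0.0397 = 26.

N* ≈ 415, H* ≈ 9.1, P* ≈ 26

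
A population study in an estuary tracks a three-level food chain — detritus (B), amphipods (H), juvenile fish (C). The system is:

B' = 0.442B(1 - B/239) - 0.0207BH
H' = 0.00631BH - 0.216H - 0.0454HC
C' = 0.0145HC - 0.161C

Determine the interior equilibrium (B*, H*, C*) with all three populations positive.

From dC/dt = 0: 0.0145H* = 0.161, so H* = 11.1.
From dB/dt = 0: 0.442(1 - B*/239) = 0.0207·11.1, giving B* = 239·(1 - 0.52) = 115.
From dH/dt = 0: 0.00631·115 - 0.216 = 0.0454C*, so C* = 0.508/0.0454 = 11.2.

B* ≈ 115, H* ≈ 11.1, C* ≈ 11.2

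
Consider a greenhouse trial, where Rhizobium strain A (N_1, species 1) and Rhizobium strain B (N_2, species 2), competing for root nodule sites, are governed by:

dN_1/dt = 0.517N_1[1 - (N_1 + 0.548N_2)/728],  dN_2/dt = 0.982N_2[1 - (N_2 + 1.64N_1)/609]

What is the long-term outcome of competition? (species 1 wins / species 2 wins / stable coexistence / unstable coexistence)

Compare the nullcline intercepts: K1/α12 = 728/0.548 = 1330 > K2 = 609; K2/α21 = 609/1.64 = 371 < K1 = 728.
Since the inequalities point opposite ways, species 1 can invade but species 2 cannot.

species 1 excludes species 2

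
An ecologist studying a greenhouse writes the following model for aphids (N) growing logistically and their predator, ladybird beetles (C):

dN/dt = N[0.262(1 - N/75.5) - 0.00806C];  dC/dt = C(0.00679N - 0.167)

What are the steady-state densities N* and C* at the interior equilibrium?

N* ≈ 24.6, C* ≈ 21.9

From dC/dt = 0 with C > 0: 0.00679N* = 0.167, so N* = 24.6.
Substitute into dN/dt = 0: 0.262(1 - 24.6/75.5) = 0.00806C*.
The bracket is 0.674, giving C* = 0.177/0.00806 = 21.9.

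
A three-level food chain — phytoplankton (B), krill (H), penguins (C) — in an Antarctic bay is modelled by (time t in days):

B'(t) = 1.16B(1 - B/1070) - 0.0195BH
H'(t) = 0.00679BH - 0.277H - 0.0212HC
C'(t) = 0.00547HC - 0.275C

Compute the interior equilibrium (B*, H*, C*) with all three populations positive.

From dC/dt = 0: 0.00547H* = 0.275, so H* = 50.3.
From dB/dt = 0: 1.16(1 - B*/1070) = 0.0195·50.3, giving B* = 1070·(1 - 0.845) = 166.
From dH/dt = 0: 0.00679·166 - 0.277 = 0.0212C*, so C* = 0.848/0.0212 = 40.

B* ≈ 166, H* ≈ 50.3, C* ≈ 40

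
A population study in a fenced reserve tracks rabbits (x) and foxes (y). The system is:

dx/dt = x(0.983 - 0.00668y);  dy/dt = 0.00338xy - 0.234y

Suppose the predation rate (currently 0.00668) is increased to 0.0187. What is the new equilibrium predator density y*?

At the interior fixed point, setting dx/dt = 0 with x > 0 fixes y* = (prey growth rate)/(xy coefficient) — independent of the other coefficients.
With the change, y* = 0.983/0.0187 = 52.6; it falls from 147.

y* ≈ 52.6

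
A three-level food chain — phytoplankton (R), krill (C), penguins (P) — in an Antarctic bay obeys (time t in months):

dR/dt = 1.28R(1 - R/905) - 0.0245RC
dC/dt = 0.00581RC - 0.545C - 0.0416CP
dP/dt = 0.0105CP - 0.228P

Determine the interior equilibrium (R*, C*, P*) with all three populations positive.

R* ≈ 529, C* ≈ 21.7, P* ≈ 60.8

From dP/dt = 0: 0.0105C* = 0.228, so C* = 21.7.
From dR/dt = 0: 1.28(1 - R*/905) = 0.0245·21.7, giving R* = 905·(1 - 0.416) = 529.
From dC/dt = 0: 0.00581·529 - 0.545 = 0.0416P*, so P* = 2.53/0.0416 = 60.8.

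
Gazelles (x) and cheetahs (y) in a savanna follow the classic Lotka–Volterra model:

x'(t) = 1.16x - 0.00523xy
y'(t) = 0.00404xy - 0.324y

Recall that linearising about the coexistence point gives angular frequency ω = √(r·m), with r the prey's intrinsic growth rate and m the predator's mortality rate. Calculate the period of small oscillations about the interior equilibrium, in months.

Here r = 1.16 and m = 0.324, so r·m = 0.376.
ω = √0.376 = 0.613 per month, hence T = 2π/ω ≈ 10.2 months.

T ≈ 10.2 months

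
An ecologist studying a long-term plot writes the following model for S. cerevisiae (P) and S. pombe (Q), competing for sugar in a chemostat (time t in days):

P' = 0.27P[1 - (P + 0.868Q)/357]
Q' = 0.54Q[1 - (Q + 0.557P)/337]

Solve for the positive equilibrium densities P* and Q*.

P* ≈ 125, Q* ≈ 267

Setting both brackets to zero gives the nullclines P + 0.868Q = 357 and 0.557P + Q = 337.
Substituting Q = 337 - 0.557P into the first: P(1 - 0.868·0.557) = 357 - 0.868·337.
So P* = 64.5/0.517 = 125, and then Q* = 337 - 0.557·125 = 267.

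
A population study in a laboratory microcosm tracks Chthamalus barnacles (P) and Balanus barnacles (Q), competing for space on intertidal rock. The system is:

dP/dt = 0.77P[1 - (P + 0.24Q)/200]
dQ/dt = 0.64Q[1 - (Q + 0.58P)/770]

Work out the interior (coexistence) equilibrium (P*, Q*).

Setting both brackets to zero gives the nullclines P + 0.24Q = 200 and 0.58P + Q = 770.
Substituting Q = 770 - 0.58P into the first: P(1 - 0.24·0.58) = 200 - 0.24·770.
So P* = 15.2/0.861 = 17.7, and then Q* = 770 - 0.58·17.7 = 760.

P* ≈ 17.7, Q* ≈ 760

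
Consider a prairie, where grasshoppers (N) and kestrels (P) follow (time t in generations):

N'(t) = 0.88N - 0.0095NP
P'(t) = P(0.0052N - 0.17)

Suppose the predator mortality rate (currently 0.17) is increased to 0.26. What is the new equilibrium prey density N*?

N* ≈ 50

At the interior fixed point, setting dP/dt = 0 with P > 0 fixes N* = (predator death rate)/(NP coefficient) — independent of the other coefficients.
With the change, N* = 0.26/0.0052 = 50; it rises from 32.7.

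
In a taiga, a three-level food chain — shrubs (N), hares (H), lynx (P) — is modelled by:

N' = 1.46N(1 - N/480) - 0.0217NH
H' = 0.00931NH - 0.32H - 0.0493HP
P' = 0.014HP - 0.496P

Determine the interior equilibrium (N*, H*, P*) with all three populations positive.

From dP/dt = 0: 0.014H* = 0.496, so H* = 35.4.
From dN/dt = 0: 1.46(1 - N*/480) = 0.0217·35.4, giving N* = 480·(1 - 0.527) = 227.
From dH/dt = 0: 0.00931·227 - 0.32 = 0.0493P*, so P* = 1.8/0.0493 = 36.4.

N* ≈ 227, H* ≈ 35.4, P* ≈ 36.4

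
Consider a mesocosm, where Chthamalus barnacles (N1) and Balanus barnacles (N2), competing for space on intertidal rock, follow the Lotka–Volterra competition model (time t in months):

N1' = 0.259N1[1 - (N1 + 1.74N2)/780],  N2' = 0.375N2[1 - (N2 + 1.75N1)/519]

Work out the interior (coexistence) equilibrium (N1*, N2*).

N1* ≈ 60.2, N2* ≈ 414

Setting both brackets to zero gives the nullclines N1 + 1.74N2 = 780 and 1.75N1 + N2 = 519.
Substituting N2 = 519 - 1.75N1 into the first: N1(1 - 1.74·1.75) = 780 - 1.74·519.
So N1* = -123/-2.04 = 60.2, and then N2* = 519 - 1.75·60.2 = 414.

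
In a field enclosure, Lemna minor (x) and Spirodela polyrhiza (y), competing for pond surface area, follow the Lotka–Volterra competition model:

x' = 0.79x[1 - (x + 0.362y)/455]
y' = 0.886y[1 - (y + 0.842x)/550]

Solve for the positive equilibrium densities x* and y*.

x* ≈ 368, y* ≈ 240

Setting both brackets to zero gives the nullclines x + 0.362y = 455 and 0.842x + y = 550.
Substituting y = 550 - 0.842x into the first: x(1 - 0.362·0.842) = 455 - 0.362·550.
So x* = 256/0.695 = 368, and then y* = 550 - 0.842·368 = 240.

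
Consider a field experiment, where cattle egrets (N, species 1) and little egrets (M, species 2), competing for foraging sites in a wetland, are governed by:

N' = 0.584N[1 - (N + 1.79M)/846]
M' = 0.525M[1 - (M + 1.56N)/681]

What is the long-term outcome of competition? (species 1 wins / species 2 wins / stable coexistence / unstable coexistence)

Compare the nullcline intercepts: K1/α12 = 846/1.79 = 473 < K2 = 681; K2/α21 = 681/1.56 = 437 < K1 = 846.
Since both are reversed, neither can invade when rare; the interior point is a saddle.

unstable coexistence (outcome depends on initial conditions)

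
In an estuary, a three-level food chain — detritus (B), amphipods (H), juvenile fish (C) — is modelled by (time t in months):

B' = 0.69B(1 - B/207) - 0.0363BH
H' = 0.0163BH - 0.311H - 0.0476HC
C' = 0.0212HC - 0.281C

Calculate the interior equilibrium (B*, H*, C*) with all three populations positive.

From dC/dt = 0: 0.0212H* = 0.281, so H* = 13.3.
From dB/dt = 0: 0.69(1 - B*/207) = 0.0363·13.3, giving B* = 207·(1 - 0.697) = 62.7.
From dH/dt = 0: 0.0163·62.7 - 0.311 = 0.0476C*, so C* = 0.71/0.0476 = 14.9.

B* ≈ 62.7, H* ≈ 13.3, C* ≈ 14.9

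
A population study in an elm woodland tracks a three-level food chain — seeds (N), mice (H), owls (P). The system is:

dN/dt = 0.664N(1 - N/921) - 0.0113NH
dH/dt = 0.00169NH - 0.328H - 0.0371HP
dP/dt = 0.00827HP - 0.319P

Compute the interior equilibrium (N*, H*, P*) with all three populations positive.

N* ≈ 316, H* ≈ 38.6, P* ≈ 5.57

From dP/dt = 0: 0.00827H* = 0.319, so H* = 38.6.
From dN/dt = 0: 0.664(1 - N*/921) = 0.0113·38.6, giving N* = 921·(1 - 0.656) = 316.
From dH/dt = 0: 0.00169·316 - 0.328 = 0.0371P*, so P* = 0.207/0.0371 = 5.57.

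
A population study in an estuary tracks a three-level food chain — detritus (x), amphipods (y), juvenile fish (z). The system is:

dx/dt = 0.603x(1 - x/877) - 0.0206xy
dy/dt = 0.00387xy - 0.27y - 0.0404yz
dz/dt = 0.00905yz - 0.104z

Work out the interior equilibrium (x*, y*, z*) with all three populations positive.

x* ≈ 533, y* ≈ 11.5, z* ≈ 44.3

From dz/dt = 0: 0.00905y* = 0.104, so y* = 11.5.
From dx/dt = 0: 0.603(1 - x*/877) = 0.0206·11.5, giving x* = 877·(1 - 0.393) = 533.
From dy/dt = 0: 0.00387·533 - 0.27 = 0.0404z*, so z* = 1.79/0.0404 = 44.3.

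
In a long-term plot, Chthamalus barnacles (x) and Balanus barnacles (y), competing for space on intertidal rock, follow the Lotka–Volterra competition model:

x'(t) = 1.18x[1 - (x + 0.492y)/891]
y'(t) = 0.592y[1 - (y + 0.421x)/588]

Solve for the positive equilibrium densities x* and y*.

x* ≈ 759, y* ≈ 269

Setting both brackets to zero gives the nullclines x + 0.492y = 891 and 0.421x + y = 588.
Substituting y = 588 - 0.421x into the first: x(1 - 0.492·0.421) = 891 - 0.492·588.
So x* = 602/0.793 = 759, and then y* = 588 - 0.421·759 = 269.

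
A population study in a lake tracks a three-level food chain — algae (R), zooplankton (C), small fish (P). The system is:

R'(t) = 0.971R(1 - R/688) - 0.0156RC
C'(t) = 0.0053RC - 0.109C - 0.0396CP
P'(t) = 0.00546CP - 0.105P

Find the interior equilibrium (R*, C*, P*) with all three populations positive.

R* ≈ 475, C* ≈ 19.2, P* ≈ 60.9

From dP/dt = 0: 0.00546C* = 0.105, so C* = 19.2.
From dR/dt = 0: 0.971(1 - R*/688) = 0.0156·19.2, giving R* = 688·(1 - 0.309) = 475.
From dC/dt = 0: 0.0053·475 - 0.109 = 0.0396P*, so P* = 2.41/0.0396 = 60.9.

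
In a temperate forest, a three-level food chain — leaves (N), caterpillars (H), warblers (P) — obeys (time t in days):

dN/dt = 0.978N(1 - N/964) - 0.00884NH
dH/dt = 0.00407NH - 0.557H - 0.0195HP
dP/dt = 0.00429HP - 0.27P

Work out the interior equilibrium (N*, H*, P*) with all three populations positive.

N* ≈ 416, H* ≈ 62.9, P* ≈ 58.2

From dP/dt = 0: 0.00429H* = 0.27, so H* = 62.9.
From dN/dt = 0: 0.978(1 - N*/964) = 0.00884·62.9, giving N* = 964·(1 - 0.569) = 416.
From dH/dt = 0: 0.00407·416 - 0.557 = 0.0195P*, so P* = 1.13/0.0195 = 58.2.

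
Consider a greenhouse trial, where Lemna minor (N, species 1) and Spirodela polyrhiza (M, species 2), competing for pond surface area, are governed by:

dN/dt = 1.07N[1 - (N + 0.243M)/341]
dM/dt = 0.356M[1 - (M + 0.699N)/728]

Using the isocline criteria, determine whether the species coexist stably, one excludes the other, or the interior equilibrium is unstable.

stable coexistence

Compare the nullcline intercepts: K1/α12 = 341/0.243 = 1400 > K2 = 728; K2/α21 = 728/0.699 = 1040 > K1 = 341.
Since both inequalities hold, each species can invade when rare, so the interior equilibrium is stable.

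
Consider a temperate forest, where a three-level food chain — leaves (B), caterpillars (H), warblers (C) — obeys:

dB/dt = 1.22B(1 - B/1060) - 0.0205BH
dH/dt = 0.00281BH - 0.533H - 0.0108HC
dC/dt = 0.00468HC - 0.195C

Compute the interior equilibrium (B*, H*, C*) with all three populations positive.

B* ≈ 318, H* ≈ 41.7, C* ≈ 33.3

From dC/dt = 0: 0.00468H* = 0.195, so H* = 41.7.
From dB/dt = 0: 1.22(1 - B*/1060) = 0.0205·41.7, giving B* = 1060·(1 - 0.7) = 318.
From dH/dt = 0: 0.00281·318 - 0.533 = 0.0108C*, so C* = 0.36/0.0108 = 33.3.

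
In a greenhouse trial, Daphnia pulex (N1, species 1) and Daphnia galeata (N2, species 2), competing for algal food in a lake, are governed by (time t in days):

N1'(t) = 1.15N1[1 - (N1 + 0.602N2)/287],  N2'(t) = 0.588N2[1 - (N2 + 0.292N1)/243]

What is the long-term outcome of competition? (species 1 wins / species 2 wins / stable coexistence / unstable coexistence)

Compare the nullcline intercepts: K1/α12 = 287/0.602 = 477 > K2 = 243; K2/α21 = 243/0.292 = 832 > K1 = 287.
Since both inequalities hold, each species can invade when rare, so the interior equilibrium is stable.

stable coexistence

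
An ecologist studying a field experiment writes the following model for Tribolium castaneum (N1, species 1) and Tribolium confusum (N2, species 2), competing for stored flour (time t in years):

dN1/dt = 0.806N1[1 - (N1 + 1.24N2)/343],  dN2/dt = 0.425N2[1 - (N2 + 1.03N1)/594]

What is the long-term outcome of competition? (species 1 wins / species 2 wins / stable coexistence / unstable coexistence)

Compare the nullcline intercepts: K1/α12 = 343/1.24 = 277 < K2 = 594; K2/α21 = 594/1.03 = 577 > K1 = 343.
Since the inequalities point opposite ways, species 2 can invade but species 1 cannot.

species 2 excludes species 1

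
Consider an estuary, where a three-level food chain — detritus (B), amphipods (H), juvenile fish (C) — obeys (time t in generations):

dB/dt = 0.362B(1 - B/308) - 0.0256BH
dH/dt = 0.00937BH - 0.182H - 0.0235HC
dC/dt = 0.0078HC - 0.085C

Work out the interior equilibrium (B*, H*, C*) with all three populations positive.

B* ≈ 70.6, H* ≈ 10.9, C* ≈ 20.4

From dC/dt = 0: 0.0078H* = 0.085, so H* = 10.9.
From dB/dt = 0: 0.362(1 - B*/308) = 0.0256·10.9, giving B* = 308·(1 - 0.771) = 70.6.
From dH/dt = 0: 0.00937·70.6 - 0.182 = 0.0235C*, so C* = 0.48/0.0235 = 20.4.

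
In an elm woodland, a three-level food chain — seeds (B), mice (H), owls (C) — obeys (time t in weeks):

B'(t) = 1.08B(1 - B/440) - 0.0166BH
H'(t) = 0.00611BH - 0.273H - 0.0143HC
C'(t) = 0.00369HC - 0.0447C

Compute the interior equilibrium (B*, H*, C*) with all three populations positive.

From dC/dt = 0: 0.00369H* = 0.0447, so H* = 12.1.
From dB/dt = 0: 1.08(1 - B*/440) = 0.0166·12.1, giving B* = 440·(1 - 0.186) = 358.
From dH/dt = 0: 0.00611·358 - 0.273 = 0.0143C*, so C* = 1.91/0.0143 = 134.

B* ≈ 358, H* ≈ 12.1, C* ≈ 134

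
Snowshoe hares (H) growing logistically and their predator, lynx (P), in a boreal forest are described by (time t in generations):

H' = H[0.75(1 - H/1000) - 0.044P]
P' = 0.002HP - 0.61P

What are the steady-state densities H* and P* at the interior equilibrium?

H* ≈ 305, P* ≈ 11.8

From dP/dt = 0 with P > 0: 0.002H* = 0.61, so H* = 305.
Substitute into dH/dt = 0: 0.75(1 - 305/1000) = 0.044P*.
The bracket is 0.695, giving P* = 0.521/0.044 = 11.8.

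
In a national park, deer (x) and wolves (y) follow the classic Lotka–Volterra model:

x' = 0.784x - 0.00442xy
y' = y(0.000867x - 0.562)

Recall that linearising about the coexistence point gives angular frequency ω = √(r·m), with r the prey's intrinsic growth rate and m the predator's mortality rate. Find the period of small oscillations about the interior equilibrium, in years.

Here r = 0.784 and m = 0.562, so r·m = 0.441.
ω = √0.441 = 0.664 per year, hence T = 2π/ω ≈ 9.47 years.

T ≈ 9.47 years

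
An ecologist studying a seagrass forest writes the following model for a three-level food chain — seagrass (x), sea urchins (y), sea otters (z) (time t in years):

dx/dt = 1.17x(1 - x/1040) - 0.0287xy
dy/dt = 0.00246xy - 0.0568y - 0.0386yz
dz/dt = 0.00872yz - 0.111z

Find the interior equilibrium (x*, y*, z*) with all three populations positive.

x* ≈ 715, y* ≈ 12.7, z* ≈ 44.1

From dz/dt = 0: 0.00872y* = 0.111, so y* = 12.7.
From dx/dt = 0: 1.17(1 - x*/1040) = 0.0287·12.7, giving x* = 1040·(1 - 0.312) = 715.
From dy/dt = 0: 0.00246·715 - 0.0568 = 0.0386z*, so z* = 1.7/0.0386 = 44.1.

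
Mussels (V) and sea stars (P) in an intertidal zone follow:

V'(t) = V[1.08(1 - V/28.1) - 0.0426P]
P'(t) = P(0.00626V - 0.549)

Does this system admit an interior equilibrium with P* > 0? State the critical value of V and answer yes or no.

Threshold V = 87.7; K < 87.7, so no, the predator goes extinct.

The predator equation gives dP/dt > 0 only when V > 0.549/0.00626 = 87.7.
Without the predator, V → K = 28.1. Since 28.1 < 87.7, the predator cannot invade.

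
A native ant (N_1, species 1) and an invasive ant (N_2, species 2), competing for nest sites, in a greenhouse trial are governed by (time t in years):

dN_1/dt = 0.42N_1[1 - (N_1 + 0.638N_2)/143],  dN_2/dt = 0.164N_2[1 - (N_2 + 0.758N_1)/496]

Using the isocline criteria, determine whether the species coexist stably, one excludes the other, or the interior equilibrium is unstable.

species 2 excludes species 1

Compare the nullcline intercepts: K1/α12 = 143/0.638 = 224 < K2 = 496; K2/α21 = 496/0.758 = 654 > K1 = 143.
Since the inequalities point opposite ways, species 2 can invade but species 1 cannot.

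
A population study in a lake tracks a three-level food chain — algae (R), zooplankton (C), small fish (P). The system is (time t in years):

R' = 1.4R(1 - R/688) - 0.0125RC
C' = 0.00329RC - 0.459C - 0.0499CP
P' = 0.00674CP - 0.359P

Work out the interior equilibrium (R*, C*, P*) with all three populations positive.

From dP/dt = 0: 0.00674C* = 0.359, so C* = 53.3.
From dR/dt = 0: 1.4(1 - R*/688) = 0.0125·53.3, giving R* = 688·(1 - 0.476) = 361.
From dC/dt = 0: 0.00329·361 - 0.459 = 0.0499P*, so P* = 0.728/0.0499 = 14.6.

R* ≈ 361, C* ≈ 53.3, P* ≈ 14.6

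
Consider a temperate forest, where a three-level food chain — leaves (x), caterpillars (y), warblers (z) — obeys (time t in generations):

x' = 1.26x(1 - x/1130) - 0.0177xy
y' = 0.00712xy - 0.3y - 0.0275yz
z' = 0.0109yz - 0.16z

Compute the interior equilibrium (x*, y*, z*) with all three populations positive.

From dz/dt = 0: 0.0109y* = 0.16, so y* = 14.7.
From dx/dt = 0: 1.26(1 - x*/1130) = 0.0177·14.7, giving x* = 1130·(1 - 0.206) = 897.
From dy/dt = 0: 0.00712·897 - 0.3 = 0.0275z*, so z* = 6.09/0.0275 = 221.

x* ≈ 897, y* ≈ 14.7, z* ≈ 221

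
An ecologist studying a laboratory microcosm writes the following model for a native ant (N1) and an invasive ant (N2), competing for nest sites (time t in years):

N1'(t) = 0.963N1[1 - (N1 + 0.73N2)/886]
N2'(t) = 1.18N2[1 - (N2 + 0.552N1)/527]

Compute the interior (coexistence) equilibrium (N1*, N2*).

Setting both brackets to zero gives the nullclines N1 + 0.73N2 = 886 and 0.552N1 + N2 = 527.
Substituting N2 = 527 - 0.552N1 into the first: N1(1 - 0.73·0.552) = 886 - 0.73·527.
So N1* = 501/0.597 = 840, and then N2* = 527 - 0.552·840 = 63.5.

N1* ≈ 840, N2* ≈ 63.5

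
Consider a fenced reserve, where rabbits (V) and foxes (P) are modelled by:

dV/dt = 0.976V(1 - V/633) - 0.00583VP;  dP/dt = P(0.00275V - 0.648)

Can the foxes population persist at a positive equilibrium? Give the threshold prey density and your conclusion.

Threshold V = 236; K > 236, so yes, the predator persists.

The predator equation gives dP/dt > 0 only when V > 0.648/0.00275 = 236.
Without the predator, V → K = 633. Since 633 > 236, the predator can invade and persist.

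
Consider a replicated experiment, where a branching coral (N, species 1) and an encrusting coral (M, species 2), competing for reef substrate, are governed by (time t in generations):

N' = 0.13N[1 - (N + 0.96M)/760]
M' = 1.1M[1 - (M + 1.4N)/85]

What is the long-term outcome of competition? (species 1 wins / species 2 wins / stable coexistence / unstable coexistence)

Compare the nullcline intercepts: K1/α12 = 760/0.96 = 792 > K2 = 85; K2/α21 = 85/1.4 = 60.7 < K1 = 760.
Since the inequalities point opposite ways, species 1 can invade but species 2 cannot.

species 1 excludes species 2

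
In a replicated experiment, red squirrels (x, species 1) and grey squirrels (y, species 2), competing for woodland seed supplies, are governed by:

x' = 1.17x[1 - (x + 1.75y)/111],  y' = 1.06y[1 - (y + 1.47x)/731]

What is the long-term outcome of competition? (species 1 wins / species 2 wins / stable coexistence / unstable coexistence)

Compare the nullcline intercepts: K1/α12 = 111/1.75 = 63.4 < K2 = 731; K2/α21 = 731/1.47 = 497 > K1 = 111.
Since the inequalities point opposite ways, species 2 can invade but species 1 cannot.

species 2 excludes species 1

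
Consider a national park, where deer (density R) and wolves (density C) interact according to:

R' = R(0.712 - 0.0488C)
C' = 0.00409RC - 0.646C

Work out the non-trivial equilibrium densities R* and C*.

R* ≈ 158, C* ≈ 14.6

Set dC/dt = 0 with C > 0: 0.00409R - 0.646 = 0, so R* = 0.646/0.00409 = 158.
Set dR/dt = 0 with R > 0: 0.712 - 0.0488C = 0, so C* = 0.712/0.0488 = 14.6.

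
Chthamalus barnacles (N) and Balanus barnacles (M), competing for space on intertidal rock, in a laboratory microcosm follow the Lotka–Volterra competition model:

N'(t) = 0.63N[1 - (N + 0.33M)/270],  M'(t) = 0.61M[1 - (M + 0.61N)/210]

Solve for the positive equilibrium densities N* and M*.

Setting both brackets to zero gives the nullclines N + 0.33M = 270 and 0.61N + M = 210.
Substituting M = 210 - 0.61N into the first: N(1 - 0.33·0.61) = 270 - 0.33·210.
So N* = 201/0.799 = 251, and then M* = 210 - 0.61·251 = 56.7.

N* ≈ 251, M* ≈ 56.7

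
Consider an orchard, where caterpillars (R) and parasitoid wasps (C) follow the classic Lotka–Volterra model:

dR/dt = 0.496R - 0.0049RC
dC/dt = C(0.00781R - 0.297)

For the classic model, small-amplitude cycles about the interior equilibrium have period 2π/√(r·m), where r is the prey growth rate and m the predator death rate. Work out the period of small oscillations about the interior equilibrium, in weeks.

T ≈ 16.4 weeks

Here r = 0.496 and m = 0.297, so r·m = 0.147.
ω = √0.147 = 0.384 per week, hence T = 2π/ω ≈ 16.4 weeks.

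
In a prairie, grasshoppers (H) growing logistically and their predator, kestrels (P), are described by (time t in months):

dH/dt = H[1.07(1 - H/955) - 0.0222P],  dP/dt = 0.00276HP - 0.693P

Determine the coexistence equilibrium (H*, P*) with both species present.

H* ≈ 251, P* ≈ 35.5

From dP/dt = 0 with P > 0: 0.00276H* = 0.693, so H* = 251.
Substitute into dH/dt = 0: 1.07(1 - 251/955) = 0.0222P*.
The bracket is 0.737, giving P* = 0.789/0.0222 = 35.5.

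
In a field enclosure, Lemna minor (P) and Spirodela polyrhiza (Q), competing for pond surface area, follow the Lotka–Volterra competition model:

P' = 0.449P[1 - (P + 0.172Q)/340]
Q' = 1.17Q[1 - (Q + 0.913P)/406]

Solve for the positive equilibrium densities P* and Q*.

Setting both brackets to zero gives the nullclines P + 0.172Q = 340 and 0.913P + Q = 406.
Substituting Q = 406 - 0.913P into the first: P(1 - 0.172·0.913) = 340 - 0.172·406.
So P* = 270/0.843 = 320, and then Q* = 406 - 0.913·320 = 113.

P* ≈ 320, Q* ≈ 113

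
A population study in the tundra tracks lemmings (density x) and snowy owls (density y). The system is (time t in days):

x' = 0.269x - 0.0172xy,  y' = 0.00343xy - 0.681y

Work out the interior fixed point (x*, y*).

x* ≈ 199, y* ≈ 15.6

Set dy/dt = 0 with y > 0: 0.00343x - 0.681 = 0, so x* = 0.681/0.00343 = 199.
Set dx/dt = 0 with x > 0: 0.269 - 0.0172y = 0, so y* = 0.269/0.0172 = 15.6.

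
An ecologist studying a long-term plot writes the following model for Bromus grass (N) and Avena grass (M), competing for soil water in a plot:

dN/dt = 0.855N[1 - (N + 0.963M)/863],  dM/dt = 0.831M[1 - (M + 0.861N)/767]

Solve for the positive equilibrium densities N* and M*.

Setting both brackets to zero gives the nullclines N + 0.963M = 863 and 0.861N + M = 767.
Substituting M = 767 - 0.861N into the first: N(1 - 0.963·0.861) = 863 - 0.963·767.
So N* = 124/0.171 = 728, and then M* = 767 - 0.861·728 = 140.

N* ≈ 728, M* ≈ 140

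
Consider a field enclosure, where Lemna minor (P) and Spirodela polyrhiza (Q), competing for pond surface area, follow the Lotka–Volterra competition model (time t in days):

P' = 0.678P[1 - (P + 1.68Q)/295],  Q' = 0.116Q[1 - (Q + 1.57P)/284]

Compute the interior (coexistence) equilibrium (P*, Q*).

Setting both brackets to zero gives the nullclines P + 1.68Q = 295 and 1.57P + Q = 284.
Substituting Q = 284 - 1.57P into the first: P(1 - 1.68·1.57) = 295 - 1.68·284.
So P* = -182/-1.64 = 111, and then Q* = 284 - 1.57·111 = 109.

P* ≈ 111, Q* ≈ 109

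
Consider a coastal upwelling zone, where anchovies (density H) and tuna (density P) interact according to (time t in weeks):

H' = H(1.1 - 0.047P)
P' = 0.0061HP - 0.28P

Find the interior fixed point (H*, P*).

Set dP/dt = 0 with P > 0: 0.0061H - 0.28 = 0, so H* = 0.28/0.0061 = 45.9.
Set dH/dt = 0 with H > 0: 1.1 - 0.047P = 0, so P* = 1.1/0.047 = 23.4.

H* ≈ 45.9, P* ≈ 23.4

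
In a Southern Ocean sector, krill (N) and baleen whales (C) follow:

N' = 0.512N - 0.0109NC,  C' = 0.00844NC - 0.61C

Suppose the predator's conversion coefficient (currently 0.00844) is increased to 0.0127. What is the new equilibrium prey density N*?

N* ≈ 48

At the interior fixed point, setting dC/dt = 0 with C > 0 fixes N* = (predator death rate)/(NC coefficient) — independent of the other coefficients.
With the change, N* = 0.61/0.0127 = 48; it falls from 72.3.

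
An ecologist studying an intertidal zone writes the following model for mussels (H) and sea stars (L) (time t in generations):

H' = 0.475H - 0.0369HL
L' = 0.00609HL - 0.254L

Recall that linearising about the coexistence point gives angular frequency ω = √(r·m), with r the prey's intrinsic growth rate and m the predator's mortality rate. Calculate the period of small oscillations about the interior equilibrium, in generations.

Here r = 0.475 and m = 0.254, so r·m = 0.121.
ω = √0.121 = 0.347 per generation, hence T = 2π/ω ≈ 18.1 generations.

T ≈ 18.1 generations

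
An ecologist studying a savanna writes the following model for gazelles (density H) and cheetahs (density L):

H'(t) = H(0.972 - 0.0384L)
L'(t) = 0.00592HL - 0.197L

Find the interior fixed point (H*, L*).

H* ≈ 33.3, L* ≈ 25.3

Set dL/dt = 0 with L > 0: 0.00592H - 0.197 = 0, so H* = 0.197/0.00592 = 33.3.
Set dH/dt = 0 with H > 0: 0.972 - 0.0384L = 0, so L* = 0.972/0.0384 = 25.3.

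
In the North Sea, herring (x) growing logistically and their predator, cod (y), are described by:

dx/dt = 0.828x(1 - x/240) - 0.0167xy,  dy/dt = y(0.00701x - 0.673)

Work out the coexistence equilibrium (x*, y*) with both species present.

x* ≈ 96, y* ≈ 29.7

From dy/dt = 0 with y > 0: 0.00701x* = 0.673, so x* = 96.
Substitute into dx/dt = 0: 0.828(1 - 96/240) = 0.0167y*.
The bracket is 0.6, giving y* = 0.497/0.0167 = 29.7.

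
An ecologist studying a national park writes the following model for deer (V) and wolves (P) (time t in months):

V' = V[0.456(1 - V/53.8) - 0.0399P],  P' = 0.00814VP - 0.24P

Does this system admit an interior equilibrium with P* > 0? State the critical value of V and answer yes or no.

Threshold V = 29.5; K > 29.5, so yes, the predator persists.

The predator equation gives dP/dt > 0 only when V > 0.24/0.00814 = 29.5.
Without the predator, V → K = 53.8. Since 53.8 > 29.5, the predator can invade and persist.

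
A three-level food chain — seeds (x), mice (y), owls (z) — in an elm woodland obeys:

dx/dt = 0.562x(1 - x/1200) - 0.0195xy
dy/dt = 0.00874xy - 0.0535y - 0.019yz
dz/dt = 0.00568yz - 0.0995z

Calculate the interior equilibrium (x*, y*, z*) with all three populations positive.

From dz/dt = 0: 0.00568y* = 0.0995, so y* = 17.5.
From dx/dt = 0: 0.562(1 - x*/1200) = 0.0195·17.5, giving x* = 1200·(1 - 0.608) = 471.
From dy/dt = 0: 0.00874·471 - 0.0535 = 0.019z*, so z* = 4.06/0.019 = 214.

x* ≈ 471, y* ≈ 17.5, z* ≈ 214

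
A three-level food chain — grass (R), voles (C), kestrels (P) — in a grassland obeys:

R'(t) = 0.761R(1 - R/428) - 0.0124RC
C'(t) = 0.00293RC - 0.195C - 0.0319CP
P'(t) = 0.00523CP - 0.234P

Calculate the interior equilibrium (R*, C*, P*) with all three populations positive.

From dP/dt = 0: 0.00523C* = 0.234, so C* = 44.7.
From dR/dt = 0: 0.761(1 - R*/428) = 0.0124·44.7, giving R* = 428·(1 - 0.729) = 116.
From dC/dt = 0: 0.00293·116 - 0.195 = 0.0319P*, so P* = 0.145/0.0319 = 4.54.

R* ≈ 116, C* ≈ 44.7, P* ≈ 4.54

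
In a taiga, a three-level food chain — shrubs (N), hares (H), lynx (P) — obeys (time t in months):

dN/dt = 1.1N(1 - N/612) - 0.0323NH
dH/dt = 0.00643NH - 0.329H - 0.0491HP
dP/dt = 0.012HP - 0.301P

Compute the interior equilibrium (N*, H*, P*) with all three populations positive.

From dP/dt = 0: 0.012H* = 0.301, so H* = 25.1.
From dN/dt = 0: 1.1(1 - N*/612) = 0.0323·25.1, giving N* = 612·(1 - 0.737) = 161.
From dH/dt = 0: 0.00643·161 - 0.329 = 0.0491P*, so P* = 0.708/0.0491 = 14.4.

N* ≈ 161, H* ≈ 25.1, P* ≈ 14.4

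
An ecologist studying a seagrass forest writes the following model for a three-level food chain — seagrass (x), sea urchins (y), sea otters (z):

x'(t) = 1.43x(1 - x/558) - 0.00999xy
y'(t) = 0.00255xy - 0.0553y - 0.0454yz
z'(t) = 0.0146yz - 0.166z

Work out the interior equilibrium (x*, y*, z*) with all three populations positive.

x* ≈ 514, y* ≈ 11.4, z* ≈ 27.6

From dz/dt = 0: 0.0146y* = 0.166, so y* = 11.4.
From dx/dt = 0: 1.43(1 - x*/558) = 0.00999·11.4, giving x* = 558·(1 - 0.0794) = 514.
From dy/dt = 0: 0.00255·514 - 0.0553 = 0.0454z*, so z* = 1.25/0.0454 = 27.6.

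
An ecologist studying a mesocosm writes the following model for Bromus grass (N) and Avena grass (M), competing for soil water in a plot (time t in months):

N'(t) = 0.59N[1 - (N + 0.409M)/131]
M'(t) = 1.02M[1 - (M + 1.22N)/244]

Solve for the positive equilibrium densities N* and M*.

N* ≈ 62.3, M* ≈ 168

Setting both brackets to zero gives the nullclines N + 0.409M = 131 and 1.22N + M = 244.
Substituting M = 244 - 1.22N into the first: N(1 - 0.409·1.22) = 131 - 0.409·244.
So N* = 31.2/0.501 = 62.3, and then M* = 244 - 1.22·62.3 = 168.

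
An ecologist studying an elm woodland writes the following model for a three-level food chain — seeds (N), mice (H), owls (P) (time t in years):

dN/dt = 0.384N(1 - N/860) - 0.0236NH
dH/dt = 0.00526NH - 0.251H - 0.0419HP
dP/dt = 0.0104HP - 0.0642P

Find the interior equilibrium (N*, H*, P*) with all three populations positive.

N* ≈ 534, H* ≈ 6.17, P* ≈ 61

From dP/dt = 0: 0.0104H* = 0.0642, so H* = 6.17.
From dN/dt = 0: 0.384(1 - N*/860) = 0.0236·6.17, giving N* = 860·(1 - 0.379) = 534.
From dH/dt = 0: 0.00526·534 - 0.251 = 0.0419P*, so P* = 2.56/0.0419 = 61.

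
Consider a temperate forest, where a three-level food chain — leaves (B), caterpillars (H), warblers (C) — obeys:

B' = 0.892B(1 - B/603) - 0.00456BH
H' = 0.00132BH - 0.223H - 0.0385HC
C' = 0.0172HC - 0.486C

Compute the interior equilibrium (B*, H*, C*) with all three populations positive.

From dC/dt = 0: 0.0172H* = 0.486, so H* = 28.3.
From dB/dt = 0: 0.892(1 - B*/603) = 0.00456·28.3, giving B* = 603·(1 - 0.144) = 516.
From dH/dt = 0: 0.00132·516 - 0.223 = 0.0385C*, so C* = 0.458/0.0385 = 11.9.

B* ≈ 516, H* ≈ 28.3, C* ≈ 11.9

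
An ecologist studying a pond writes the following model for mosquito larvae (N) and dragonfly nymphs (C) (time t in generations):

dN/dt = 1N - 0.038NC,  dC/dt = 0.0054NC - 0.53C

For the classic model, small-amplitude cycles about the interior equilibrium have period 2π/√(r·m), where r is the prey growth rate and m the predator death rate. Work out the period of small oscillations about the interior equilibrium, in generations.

Here r = 1 and m = 0.53, so r·m = 0.53.
ω = √0.53 = 0.728 per generation, hence T = 2π/ω ≈ 8.63 generations.

T ≈ 8.63 generations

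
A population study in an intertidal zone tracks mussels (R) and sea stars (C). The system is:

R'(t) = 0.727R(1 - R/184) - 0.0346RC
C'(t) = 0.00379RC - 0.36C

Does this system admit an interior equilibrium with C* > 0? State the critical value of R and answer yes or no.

Threshold R = 95; K > 95, so yes, the predator persists.

The predator equation gives dC/dt > 0 only when R > 0.36/0.00379 = 95.
Without the predator, R → K = 184. Since 184 > 95, the predator can invade and persist.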